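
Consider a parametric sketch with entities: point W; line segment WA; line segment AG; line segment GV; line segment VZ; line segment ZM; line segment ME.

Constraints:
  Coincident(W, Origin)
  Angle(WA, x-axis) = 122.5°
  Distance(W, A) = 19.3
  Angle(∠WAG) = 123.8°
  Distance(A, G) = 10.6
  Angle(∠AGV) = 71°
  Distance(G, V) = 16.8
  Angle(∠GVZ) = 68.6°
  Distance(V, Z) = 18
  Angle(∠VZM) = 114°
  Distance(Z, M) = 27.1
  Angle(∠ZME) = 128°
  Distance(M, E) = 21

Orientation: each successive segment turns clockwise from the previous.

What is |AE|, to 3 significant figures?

34.9

W is at the origin; WA runs at 122.5° with length 19.3, so A = (-10.4, 16.3). ∠WAG = 123.8° gives AG at 66.3° from the x-axis; with |AG| = 10.6, G = (-6.11, 26.0). ∠AGV = 71.0° gives GV at -42.7° from the x-axis; with |GV| = 16.8, V = (6.24, 14.6). ∠GVZ = 68.6° gives VZ at -154° from the x-axis; with |VZ| = 18.0, Z = (-9.95, 6.73). ∠VZM = 114.0° gives ZM at 140° from the x-axis; with |ZM| = 27.1, M = (-30.7, 24.2). ∠ZME = 128.0° gives ME at 87.9° from the x-axis; with |ME| = 21.0, E = (-29.9, 45.2). Then |AE| = |E − A| = 34.9.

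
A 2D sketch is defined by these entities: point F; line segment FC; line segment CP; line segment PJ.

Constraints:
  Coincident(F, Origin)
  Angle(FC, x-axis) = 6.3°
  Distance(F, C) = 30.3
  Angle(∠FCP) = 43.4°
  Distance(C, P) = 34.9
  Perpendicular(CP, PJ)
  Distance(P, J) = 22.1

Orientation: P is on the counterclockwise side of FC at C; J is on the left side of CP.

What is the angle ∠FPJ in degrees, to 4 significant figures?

31.75°

F is at the origin; FC runs at 6.3° with length 30.3, so C = 30.3·(cos 6.3°, sin 6.3°) = (30.12, 3.325). ∠FCP = 43.4°, so CP runs at 6.3° + (180° − 43.4°) = 142.9° from the x-axis; with |CP| = 34.9, P = C + 34.9·(cos 142.9°, sin 142.9°) = (2.281, 24.38). CP ⟂ PJ; with |PJ| = 22.1 on the left of CP, J = P + 22.1·(-0.6032, -0.7976) = (-11.05, 6.750). Then cos ∠FPJ = PF·PJ / (|PF||PJ|), giving 31.75°.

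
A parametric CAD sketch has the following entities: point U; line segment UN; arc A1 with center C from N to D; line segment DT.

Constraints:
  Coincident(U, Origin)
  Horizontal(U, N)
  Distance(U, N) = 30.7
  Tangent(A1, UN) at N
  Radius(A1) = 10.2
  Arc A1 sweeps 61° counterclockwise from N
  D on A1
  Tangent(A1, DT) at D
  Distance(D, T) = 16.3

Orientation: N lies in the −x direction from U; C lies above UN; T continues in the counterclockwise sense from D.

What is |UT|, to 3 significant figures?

23.9

U is at the origin; UN is horizontal with |UN| = 30.7 and N on the −x side, so N = (-30.7, 0.00). The tangent condition forces CN to be normal to UN, so C = N + (0, 10.2) = (-30.7, 10.2). On A1, N sits at bearing -90° from C; a 61° counterclockwise sweep puts D at bearing -29°, so D = C + 10.2·(cos -29°, sin -29°) = (-21.8, 5.25). A1 meets DT tangentially, so CD is at right angles to DT, so DT runs along (−sin -29°, cos -29°); with |DT| = 16.3, T = (-13.9, 19.5). Then |UT| = |T − U| = 23.9.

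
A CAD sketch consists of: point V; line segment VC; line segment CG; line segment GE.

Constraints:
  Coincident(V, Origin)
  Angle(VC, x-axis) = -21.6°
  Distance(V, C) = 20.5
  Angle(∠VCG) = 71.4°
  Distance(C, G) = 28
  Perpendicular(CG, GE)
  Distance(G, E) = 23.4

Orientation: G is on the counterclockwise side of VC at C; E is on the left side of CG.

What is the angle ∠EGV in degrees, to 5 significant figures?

47.845°

∠VCG = 71.4°, so CG runs at -21.6° + (180° − 71.4°) = 87.000° from the x-axis; with |CG| = 28.0, G = C + 28.0·(cos 87.000°, sin 87.000°) = (20.526, 20.415). The perpendicularity gives GE at right angles to CG; with |GE| = 23.4 on the left of CG, E = G + 23.4·(-0.99863, 0.052336) = (-2.8421, 21.640). Then cos ∠EGV = GE·GV / (|GE||GV|), giving 47.845°.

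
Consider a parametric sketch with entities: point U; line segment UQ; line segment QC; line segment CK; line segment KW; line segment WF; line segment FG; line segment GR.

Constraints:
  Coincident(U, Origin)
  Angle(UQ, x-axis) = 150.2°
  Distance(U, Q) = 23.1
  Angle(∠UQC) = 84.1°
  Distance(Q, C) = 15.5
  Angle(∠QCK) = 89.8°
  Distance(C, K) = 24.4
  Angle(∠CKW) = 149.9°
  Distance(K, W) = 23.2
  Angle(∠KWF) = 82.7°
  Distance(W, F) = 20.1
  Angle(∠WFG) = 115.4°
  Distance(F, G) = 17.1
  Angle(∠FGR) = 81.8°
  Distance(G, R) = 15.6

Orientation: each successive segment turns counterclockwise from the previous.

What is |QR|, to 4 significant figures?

21.74

U is at the origin; UQ runs at 150.2° with length 23.1, so Q = (-20.05, 11.48). ∠UQC = 84.1° gives QC at -113.9° from the x-axis; with |QC| = 15.5, C = (-26.33, -2.691). ∠QCK = 89.8° gives CK at -23.70° from the x-axis; with |CK| = 24.4, K = (-3.983, -12.50). ∠CKW = 149.9° gives KW at 6.400° from the x-axis; with |KW| = 23.2, W = (19.07, -9.912). ∠KWF = 82.7° gives WF at 103.7° from the x-axis; with |WF| = 20.1, F = (14.31, 9.616). ∠WFG = 115.4° gives FG at 168.3° from the x-axis; with |FG| = 17.1, G = (-2.433, 13.08). ∠FGR = 81.8° gives GR at -93.50° from the x-axis; with |GR| = 15.6, R = (-3.385, -2.487). Then |QR| = |R − Q| = 21.74.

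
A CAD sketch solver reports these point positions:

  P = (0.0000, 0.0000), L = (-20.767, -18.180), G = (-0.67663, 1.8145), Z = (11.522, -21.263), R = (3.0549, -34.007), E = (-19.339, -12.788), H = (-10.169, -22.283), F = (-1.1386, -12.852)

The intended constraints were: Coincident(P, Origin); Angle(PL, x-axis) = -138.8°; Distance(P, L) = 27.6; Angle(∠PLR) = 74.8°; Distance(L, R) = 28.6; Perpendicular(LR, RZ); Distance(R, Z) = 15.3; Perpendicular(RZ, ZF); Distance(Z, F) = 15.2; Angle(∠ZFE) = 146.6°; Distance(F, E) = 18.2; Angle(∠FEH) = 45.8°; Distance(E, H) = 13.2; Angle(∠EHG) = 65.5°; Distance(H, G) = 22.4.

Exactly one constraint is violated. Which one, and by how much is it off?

Distance(H, G) = 22.4 — off by 3.50.

P = (0.00, 0.00) ✓; PL at -138.8° ✓; |PL| = 27.60 ✓; ∠PLR = 74.80° ✓; |LR| = 28.60 ✓; ∠(LR, RZ) = 90.00° ✓; |RZ| = 15.30 ✓; ∠(RZ, ZF) = 90.00° ✓; |ZF| = 15.20 ✓; ∠ZFE = 146.6° ✓; |FE| = 18.20 ✓; ∠FEH = 45.80° ✓; |EH| = 13.20 ✓; ∠EHG = 65.50° ✓; |HG| = 25.90 ✗.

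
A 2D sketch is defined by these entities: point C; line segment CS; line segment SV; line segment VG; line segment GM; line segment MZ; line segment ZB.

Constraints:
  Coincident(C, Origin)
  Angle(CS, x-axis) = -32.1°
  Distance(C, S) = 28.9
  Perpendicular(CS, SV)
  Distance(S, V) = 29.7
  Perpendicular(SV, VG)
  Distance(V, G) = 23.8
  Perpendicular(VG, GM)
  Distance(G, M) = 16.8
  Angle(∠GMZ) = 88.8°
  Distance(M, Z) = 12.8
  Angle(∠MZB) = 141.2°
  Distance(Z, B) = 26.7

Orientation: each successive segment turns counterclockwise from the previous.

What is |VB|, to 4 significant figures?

9.472

∠GMZ = 88.8° gives MZ at -30.90° from the x-axis; with |MZ| = 12.8, Z = (22.16, 1.644). ∠MZB = 141.2° gives ZB at 7.900° from the x-axis; with |ZB| = 26.7, B = (48.61, 5.314). Then |VB| = |B − V| = 9.472.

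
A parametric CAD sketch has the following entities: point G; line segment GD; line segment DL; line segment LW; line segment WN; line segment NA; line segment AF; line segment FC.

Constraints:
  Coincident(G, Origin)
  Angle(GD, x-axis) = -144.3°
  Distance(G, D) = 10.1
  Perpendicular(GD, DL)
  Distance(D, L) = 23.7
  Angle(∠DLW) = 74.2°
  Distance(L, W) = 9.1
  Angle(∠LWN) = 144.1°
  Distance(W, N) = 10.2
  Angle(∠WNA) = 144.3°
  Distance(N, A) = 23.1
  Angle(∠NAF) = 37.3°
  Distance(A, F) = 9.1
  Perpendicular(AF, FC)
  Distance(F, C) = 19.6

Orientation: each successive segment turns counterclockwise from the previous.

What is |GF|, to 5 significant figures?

2.8837

G is at the origin; GD runs at -144.3° with length 10.1, so D = (-8.2020, -5.8938). GD is perpendicular to DL, so DL runs at -54.300°; with |DL| = 23.7, L = (5.6279, -25.140). ∠DLW = 74.2° gives LW at 51.500° from the x-axis; with |LW| = 9.1, W = (11.293, -18.018). ∠LWN = 144.1° gives WN at 87.400° from the x-axis; with |WN| = 10.2, N = (11.755, -7.8289). ∠WNA = 144.3° gives NA at 123.10° from the x-axis; with |NA| = 23.1, A = (-0.85949, 11.522). ∠NAF = 37.3° gives AF at -94.200° from the x-axis; with |AF| = 9.1, F = (-1.5260, 2.4468). Then |GF| = |F − G| = 2.8837.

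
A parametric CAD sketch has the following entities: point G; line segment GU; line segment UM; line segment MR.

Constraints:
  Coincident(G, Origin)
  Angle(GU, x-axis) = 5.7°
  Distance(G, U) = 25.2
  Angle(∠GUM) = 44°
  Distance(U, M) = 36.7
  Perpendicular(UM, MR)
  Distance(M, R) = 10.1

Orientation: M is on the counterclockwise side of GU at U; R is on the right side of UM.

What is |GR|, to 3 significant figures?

33.3

G is at the origin; GU runs at 5.7° with length 25.2, so U = 25.2·(cos 5.7°, sin 5.7°) = (25.1, 2.50). ∠GUM = 44.0°, so UM runs at 5.7° + (180° − 44.0°) = 142° from the x-axis; with |UM| = 36.7, M = U + 36.7·(cos 142°, sin 142°) = (-3.73, 25.2). UM ⟂ MR; with |MR| = 10.1 on the right of UM, R = M + 10.1·(0.620, 0.785) = (2.53, 33.2). Then |GR| = |R − G| = 33.3.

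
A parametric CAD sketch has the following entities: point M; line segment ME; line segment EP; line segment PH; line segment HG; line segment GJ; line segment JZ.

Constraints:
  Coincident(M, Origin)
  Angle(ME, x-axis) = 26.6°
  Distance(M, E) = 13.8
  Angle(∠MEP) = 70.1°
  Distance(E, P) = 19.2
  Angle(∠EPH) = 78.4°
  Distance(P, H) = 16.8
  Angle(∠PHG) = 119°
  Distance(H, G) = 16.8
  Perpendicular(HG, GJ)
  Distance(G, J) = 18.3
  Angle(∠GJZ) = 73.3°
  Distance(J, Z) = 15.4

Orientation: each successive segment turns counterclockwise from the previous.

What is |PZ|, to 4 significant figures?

10.23

M is at the origin; ME runs at 26.6° with length 13.8, so E = (12.34, 6.179). ∠MEP = 70.1° gives EP at 136.5° from the x-axis; with |EP| = 19.2, P = (-1.588, 19.40). ∠EPH = 78.4° gives PH at -121.9° from the x-axis; with |PH| = 16.8, H = (-10.47, 5.133). ∠PHG = 119.0° gives HG at -60.90° from the x-axis; with |HG| = 16.8, G = (-2.295, -9.547). HG ⟂ GJ, so GJ runs at 29.10°; with |GJ| = 18.3, J = (13.69, -0.6467). ∠GJZ = 73.3° gives JZ at 135.8° from the x-axis; with |JZ| = 15.4, Z = (2.654, 10.09). Then |PZ| = |Z − P| = 10.23.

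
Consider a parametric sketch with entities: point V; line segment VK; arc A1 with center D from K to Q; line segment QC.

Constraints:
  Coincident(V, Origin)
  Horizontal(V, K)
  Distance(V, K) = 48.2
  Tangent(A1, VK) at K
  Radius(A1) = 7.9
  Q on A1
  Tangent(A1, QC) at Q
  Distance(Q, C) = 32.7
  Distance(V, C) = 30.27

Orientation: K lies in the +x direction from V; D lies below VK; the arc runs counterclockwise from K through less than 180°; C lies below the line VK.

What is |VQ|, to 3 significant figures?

43.0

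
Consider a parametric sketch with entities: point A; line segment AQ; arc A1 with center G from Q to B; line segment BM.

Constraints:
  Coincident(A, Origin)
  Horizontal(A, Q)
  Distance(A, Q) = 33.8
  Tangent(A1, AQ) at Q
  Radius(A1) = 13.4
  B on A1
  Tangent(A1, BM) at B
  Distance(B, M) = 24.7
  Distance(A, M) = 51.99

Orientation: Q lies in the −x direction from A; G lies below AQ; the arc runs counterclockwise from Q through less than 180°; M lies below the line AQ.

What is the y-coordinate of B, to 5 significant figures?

-20.754

A is at the origin; A and Q share the same y with |AQ| = 33.8 and Q on the −x side, so Q = (-33.800, 0.0000). Since A1 is tangent to AQ there, GQ ⟂ AQ, so G = Q + (0, -13.4) = (-33.800, -13.400). Since GB ⟂ BM (tangency), |GM| = √(13.4² + 24.7²) = 28.101 regardless of where B sits on A1. So M lies on both circle(A, 51.99) and circle(G, 28.101); the below-AQ intersection is M = (-31.446, -41.402). B is the foot of the tangent from M: B = (-45.002, -20.754).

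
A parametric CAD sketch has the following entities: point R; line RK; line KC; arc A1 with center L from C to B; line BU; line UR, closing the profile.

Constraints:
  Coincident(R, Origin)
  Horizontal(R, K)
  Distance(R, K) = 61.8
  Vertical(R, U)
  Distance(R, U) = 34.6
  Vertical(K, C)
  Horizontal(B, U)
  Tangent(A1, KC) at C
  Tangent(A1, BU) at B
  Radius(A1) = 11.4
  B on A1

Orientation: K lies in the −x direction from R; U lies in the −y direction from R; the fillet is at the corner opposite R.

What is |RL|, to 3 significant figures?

55.5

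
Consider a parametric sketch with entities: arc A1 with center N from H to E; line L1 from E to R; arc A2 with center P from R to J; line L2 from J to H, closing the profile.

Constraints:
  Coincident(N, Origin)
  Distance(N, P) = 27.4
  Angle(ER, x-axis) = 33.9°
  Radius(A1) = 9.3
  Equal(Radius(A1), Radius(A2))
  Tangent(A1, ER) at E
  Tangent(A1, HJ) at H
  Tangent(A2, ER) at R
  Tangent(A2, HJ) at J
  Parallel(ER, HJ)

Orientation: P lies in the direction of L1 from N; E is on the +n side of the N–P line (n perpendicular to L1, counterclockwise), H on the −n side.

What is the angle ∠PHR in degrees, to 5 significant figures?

15.422°

The slot axis is L1's direction at 33.9°, so u = (cos 33.9°, sin 33.9°) = (0.83001, 0.55775) and n = (−sin 33.9°, cos 33.9°) = (-0.55775, 0.83001). N is at the origin and P lies 27.4 along u from N, so P = 27.4·u = (22.742, 15.282). Tangency of A1 to both parallel lines with radius 9.3 puts E and H at N ± 9.3·n: E = (-5.1870, 7.7191), H = (5.1870, -7.7191). Equal radii place R and J the same way about P: R = P + 9.3·n = (17.555, 23.001), J = P − 9.3·n = (27.929, 7.5631). Then cos ∠PHR = HP·HR / (|HP||HR|), giving 15.422°.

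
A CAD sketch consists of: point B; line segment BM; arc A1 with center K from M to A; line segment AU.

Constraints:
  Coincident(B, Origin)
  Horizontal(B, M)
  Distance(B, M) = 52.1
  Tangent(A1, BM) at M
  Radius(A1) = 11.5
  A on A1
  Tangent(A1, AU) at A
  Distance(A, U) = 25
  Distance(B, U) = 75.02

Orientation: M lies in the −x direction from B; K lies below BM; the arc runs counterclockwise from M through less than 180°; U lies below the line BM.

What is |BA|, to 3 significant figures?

64.3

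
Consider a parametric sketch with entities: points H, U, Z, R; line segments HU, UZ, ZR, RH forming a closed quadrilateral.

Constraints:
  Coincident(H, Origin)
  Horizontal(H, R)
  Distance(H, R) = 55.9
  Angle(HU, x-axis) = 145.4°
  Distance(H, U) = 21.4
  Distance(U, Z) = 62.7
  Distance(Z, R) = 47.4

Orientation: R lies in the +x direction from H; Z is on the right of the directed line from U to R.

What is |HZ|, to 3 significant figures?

42.3

H is at the origin; H and R share the same y with |HR| = 55.9 and R in +x, so R = (55.9, 0). HU runs at 145.4° with |HU| = 21.4, so U = (-17.6, 12.2). Z is determined by |UZ| = 62.7 and |ZR| = 47.4 together: it lies at the intersection of circle(U, 62.7) and circle(R, 47.4). With |UR| = 74.5, the foot of the radical line on UR is 48.6 from U and the perpendicular offset is √(62.7² − 48.6²) = 39.7. Taking the right-of-UR solution: Z = (23.8, -34.9).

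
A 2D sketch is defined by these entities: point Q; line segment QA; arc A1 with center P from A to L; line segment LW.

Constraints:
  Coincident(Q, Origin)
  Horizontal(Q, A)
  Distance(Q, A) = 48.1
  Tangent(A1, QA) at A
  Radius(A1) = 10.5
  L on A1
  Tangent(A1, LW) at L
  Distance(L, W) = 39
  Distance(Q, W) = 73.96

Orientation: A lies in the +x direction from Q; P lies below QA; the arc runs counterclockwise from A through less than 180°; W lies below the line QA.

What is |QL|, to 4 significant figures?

41.19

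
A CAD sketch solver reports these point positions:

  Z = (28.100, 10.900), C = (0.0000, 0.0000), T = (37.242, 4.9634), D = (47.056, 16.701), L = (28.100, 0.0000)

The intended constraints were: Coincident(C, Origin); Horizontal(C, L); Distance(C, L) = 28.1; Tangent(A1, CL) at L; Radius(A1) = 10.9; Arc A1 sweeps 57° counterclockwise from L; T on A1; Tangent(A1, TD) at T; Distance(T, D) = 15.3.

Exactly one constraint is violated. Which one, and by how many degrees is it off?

Tangent(A1, TD) at T — off by 6.90°.

C = (0.00, 0.00) ✓; C.y = 0.00, L.y = 0.00 ✓; |CL| = 28.10 ✓; ∠(ZL, LC) = 90.00° ✓; |ZL| = 10.90 ✓; bearing(Z→T) − bearing(Z→L) = 57.00° ✓; |ZT| = 10.90 ✓; ∠(ZT, TD) = 96.90° ✗; |TD| = 15.30 ✓.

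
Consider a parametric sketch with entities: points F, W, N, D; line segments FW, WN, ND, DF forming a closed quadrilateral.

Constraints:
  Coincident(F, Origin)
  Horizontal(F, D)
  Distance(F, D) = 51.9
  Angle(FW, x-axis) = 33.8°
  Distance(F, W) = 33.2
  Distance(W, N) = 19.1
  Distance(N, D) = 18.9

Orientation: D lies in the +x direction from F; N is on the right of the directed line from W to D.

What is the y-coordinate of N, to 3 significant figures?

0.152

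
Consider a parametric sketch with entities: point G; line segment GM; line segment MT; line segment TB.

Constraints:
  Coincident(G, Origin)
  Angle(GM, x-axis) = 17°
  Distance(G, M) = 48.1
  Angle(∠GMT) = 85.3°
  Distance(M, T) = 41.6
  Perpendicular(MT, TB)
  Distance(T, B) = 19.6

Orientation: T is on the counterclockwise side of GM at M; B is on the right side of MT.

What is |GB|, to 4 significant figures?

77.33

G is at the origin; GM runs at 17.0° with length 48.1, so M = 48.1·(cos 17.0°, sin 17.0°) = (46.00, 14.06). ∠GMT = 85.3°, so MT runs at 17.0° + (180° − 85.3°) = 111.7° from the x-axis; with |MT| = 41.6, T = M + 41.6·(cos 111.7°, sin 111.7°) = (30.62, 52.71). MT ⟂ TB; with |TB| = 19.6 on the right of MT, B = T + 19.6·(0.9291, 0.3697) = (48.83, 59.96). Then |GB| = |B − G| = 77.33.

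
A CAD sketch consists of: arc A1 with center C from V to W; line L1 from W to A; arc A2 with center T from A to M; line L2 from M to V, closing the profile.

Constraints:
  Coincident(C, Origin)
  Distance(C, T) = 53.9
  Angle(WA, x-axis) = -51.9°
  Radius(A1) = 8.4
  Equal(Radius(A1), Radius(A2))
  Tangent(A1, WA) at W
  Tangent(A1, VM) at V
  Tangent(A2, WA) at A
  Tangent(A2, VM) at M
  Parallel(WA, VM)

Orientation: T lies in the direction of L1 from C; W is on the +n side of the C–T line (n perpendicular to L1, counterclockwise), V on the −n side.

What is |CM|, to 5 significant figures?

54.551

The slot axis is L1's direction at -51.9°, so u = (cos -51.9°, sin -51.9°) = (0.61704, -0.78694) and n = (−sin -51.9°, cos -51.9°) = (0.78694, 0.61704). C is at the origin and T lies 53.9 along u from C, so T = 53.9·u = (33.258, -42.416). Tangency of A1 to both parallel lines with radius 8.4 puts W and V at C ± 8.4·n: W = (6.6103, 5.1831), V = (-6.6103, -5.1831). Equal radii place A and M the same way about T: A = T + 8.4·n = (39.868, -37.233), M = T − 8.4·n = (26.648, -47.599). Then |CM| = |M − C| = 54.551.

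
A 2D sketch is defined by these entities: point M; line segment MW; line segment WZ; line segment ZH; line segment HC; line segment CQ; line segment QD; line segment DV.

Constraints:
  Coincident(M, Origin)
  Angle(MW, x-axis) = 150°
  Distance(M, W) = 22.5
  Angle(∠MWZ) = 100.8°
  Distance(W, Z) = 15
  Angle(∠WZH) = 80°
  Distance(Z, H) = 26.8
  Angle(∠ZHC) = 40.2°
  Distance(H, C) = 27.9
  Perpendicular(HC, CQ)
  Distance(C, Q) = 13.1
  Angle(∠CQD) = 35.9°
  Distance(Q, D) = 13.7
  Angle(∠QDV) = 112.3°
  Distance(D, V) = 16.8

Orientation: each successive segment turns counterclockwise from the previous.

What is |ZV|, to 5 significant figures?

30.703

M is at the origin; MW runs at 150.0° with length 22.5, so W = (-19.486, 11.250). ∠MWZ = 100.8° gives WZ at -130.80° from the x-axis; with |WZ| = 15.0, Z = (-29.287, -0.10493). ∠WZH = 80.0° gives ZH at -30.800° from the x-axis; with |ZH| = 26.8, H = (-6.2668, -13.828). ∠ZHC = 40.2° gives HC at 109.00° from the x-axis; with |HC| = 27.9, C = (-15.350, 12.552). The perpendicularity gives CQ at right angles to HC, so CQ runs at -161.00°; with |CQ| = 13.1, Q = (-27.736, 8.2874). ∠CQD = 35.9° gives QD at -16.900° from the x-axis; with |QD| = 13.7, D = (-14.628, 4.3047). ∠QDV = 112.3° gives DV at 50.800° from the x-axis; with |DV| = 16.8, V = (-4.0100, 17.324). Then |ZV| = |V − Z| = 30.703.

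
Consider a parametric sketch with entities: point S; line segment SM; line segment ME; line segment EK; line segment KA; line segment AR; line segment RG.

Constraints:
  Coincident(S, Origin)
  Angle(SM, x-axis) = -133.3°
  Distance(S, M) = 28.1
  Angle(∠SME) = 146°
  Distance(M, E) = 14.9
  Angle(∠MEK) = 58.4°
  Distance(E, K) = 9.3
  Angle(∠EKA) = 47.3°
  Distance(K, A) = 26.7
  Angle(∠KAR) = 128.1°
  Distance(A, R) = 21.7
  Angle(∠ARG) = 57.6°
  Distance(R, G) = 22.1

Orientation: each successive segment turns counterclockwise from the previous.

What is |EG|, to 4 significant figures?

17.14

∠KAR = 128.1° gives AR at -153.1° from the x-axis; with |AR| = 21.7, R = (-56.63, -30.16). ∠ARG = 57.6° gives RG at -30.70° from the x-axis; with |RG| = 22.1, G = (-37.62, -41.44). Then |EG| = |G − E| = 17.14.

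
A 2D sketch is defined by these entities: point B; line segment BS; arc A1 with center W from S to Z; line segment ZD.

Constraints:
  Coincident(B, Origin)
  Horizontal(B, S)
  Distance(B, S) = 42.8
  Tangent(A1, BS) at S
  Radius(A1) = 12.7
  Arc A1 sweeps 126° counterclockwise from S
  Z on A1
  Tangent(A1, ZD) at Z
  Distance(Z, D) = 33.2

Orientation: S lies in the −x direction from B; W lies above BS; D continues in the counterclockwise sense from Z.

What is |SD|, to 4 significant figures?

47.92

On A1, S sits at bearing -90° from W; a 126° counterclockwise sweep puts Z at bearing 36°, so Z = W + 12.7·(cos 36°, sin 36°) = (-32.53, 20.16). A1 meets ZD tangentially, so WZ is at right angles to ZD, so ZD runs along (−sin 36°, cos 36°); with |ZD| = 33.2, D = (-52.04, 47.02). Then |SD| = |D − S| = 47.92.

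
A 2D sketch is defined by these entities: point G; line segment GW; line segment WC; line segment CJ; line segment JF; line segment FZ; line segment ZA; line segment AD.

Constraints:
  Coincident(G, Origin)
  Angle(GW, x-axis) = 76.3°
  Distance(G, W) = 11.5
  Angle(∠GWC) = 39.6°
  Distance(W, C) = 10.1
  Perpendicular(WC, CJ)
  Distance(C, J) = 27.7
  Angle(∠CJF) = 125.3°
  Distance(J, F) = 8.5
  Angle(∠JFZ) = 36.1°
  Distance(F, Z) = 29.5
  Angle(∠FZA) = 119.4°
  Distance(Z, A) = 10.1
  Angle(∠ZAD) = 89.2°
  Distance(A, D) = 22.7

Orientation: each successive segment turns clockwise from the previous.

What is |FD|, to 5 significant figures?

24.450

G is at the origin; GW runs at 76.3° with length 11.5, so W = (2.7236, 11.173). ∠GWC = 39.6° gives WC at -64.100° from the x-axis; with |WC| = 10.1, C = (7.1353, 2.0873). The perpendicularity gives CJ at right angles to WC, so CJ runs at -154.10°; with |CJ| = 27.7, J = (-17.782, -10.012). ∠CJF = 125.3° gives JF at 151.20° from the x-axis; with |JF| = 8.5, F = (-25.231, -5.9172). ∠JFZ = 36.1° gives FZ at 7.3000° from the x-axis; with |FZ| = 29.5, Z = (4.0299, -2.1688). ∠FZA = 119.4° gives ZA at -53.300° from the x-axis; with |ZA| = 10.1, A = (10.066, -10.267). ∠ZAD = 89.2° gives AD at -144.10° from the x-axis; with |AD| = 22.7, D = (-8.3221, -23.577). Then |FD| = |D − F| = 24.450.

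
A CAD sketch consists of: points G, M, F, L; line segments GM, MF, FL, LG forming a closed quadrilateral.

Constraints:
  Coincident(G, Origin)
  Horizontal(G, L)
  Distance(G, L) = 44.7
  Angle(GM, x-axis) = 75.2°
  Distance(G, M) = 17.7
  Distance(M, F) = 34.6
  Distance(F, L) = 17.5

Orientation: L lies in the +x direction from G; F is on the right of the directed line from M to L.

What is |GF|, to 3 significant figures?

29.8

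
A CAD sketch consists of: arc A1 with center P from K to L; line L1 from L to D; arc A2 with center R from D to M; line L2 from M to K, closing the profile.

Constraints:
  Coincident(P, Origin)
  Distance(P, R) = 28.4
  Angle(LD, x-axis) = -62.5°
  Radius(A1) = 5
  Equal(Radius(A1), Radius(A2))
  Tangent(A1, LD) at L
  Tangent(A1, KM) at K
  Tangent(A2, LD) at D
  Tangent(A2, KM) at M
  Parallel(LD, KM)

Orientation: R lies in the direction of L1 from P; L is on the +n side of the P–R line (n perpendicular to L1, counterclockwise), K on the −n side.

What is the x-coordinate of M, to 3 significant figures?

8.68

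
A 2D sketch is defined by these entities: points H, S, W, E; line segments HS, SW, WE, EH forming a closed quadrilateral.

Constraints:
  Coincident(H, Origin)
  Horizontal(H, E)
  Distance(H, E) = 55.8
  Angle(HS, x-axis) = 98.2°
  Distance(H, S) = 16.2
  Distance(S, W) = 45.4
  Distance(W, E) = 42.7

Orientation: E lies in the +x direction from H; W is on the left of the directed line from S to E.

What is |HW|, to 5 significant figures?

53.472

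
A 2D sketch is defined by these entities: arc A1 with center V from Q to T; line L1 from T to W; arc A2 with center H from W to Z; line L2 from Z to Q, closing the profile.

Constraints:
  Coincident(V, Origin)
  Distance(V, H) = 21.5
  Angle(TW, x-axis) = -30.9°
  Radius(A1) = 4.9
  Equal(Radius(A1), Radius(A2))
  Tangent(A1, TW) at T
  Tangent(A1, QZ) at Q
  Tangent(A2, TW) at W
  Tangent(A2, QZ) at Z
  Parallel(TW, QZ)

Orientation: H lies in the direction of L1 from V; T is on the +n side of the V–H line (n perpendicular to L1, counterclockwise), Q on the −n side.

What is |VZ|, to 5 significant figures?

22.051

Tangency of A1 to both parallel lines with radius 4.9 puts T and Q at V ± 4.9·n: T = (2.5164, 4.2045), Q = (-2.5164, -4.2045). Equal radii place W and Z the same way about H: W = H + 4.9·n = (20.965, -6.8366), Z = H − 4.9·n = (15.932, -15.246). Then |VZ| = |Z − V| = 22.051.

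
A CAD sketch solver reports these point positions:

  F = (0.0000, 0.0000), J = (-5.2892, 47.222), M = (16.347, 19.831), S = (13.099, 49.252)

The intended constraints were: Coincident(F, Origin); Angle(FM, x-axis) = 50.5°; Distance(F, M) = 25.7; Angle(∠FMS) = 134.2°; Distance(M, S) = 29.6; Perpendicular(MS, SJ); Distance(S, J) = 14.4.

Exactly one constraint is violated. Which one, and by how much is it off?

Distance(S, J) = 14.4 — off by 4.10.

F = (0.00, 0.00) ✓; FM at 50.50° ✓; |FM| = 25.70 ✓; ∠FMS = 134.2° ✓; |MS| = 29.60 ✓; ∠(MS, SJ) = 90.00° ✓; |SJ| = 18.50 ✗.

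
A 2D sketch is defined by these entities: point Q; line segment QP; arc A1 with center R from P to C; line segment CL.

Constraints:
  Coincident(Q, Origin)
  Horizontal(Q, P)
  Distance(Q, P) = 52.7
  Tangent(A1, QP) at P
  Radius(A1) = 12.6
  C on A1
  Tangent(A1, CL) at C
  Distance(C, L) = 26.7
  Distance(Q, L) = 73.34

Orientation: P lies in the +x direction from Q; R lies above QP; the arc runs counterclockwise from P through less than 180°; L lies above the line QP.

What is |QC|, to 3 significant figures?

66.8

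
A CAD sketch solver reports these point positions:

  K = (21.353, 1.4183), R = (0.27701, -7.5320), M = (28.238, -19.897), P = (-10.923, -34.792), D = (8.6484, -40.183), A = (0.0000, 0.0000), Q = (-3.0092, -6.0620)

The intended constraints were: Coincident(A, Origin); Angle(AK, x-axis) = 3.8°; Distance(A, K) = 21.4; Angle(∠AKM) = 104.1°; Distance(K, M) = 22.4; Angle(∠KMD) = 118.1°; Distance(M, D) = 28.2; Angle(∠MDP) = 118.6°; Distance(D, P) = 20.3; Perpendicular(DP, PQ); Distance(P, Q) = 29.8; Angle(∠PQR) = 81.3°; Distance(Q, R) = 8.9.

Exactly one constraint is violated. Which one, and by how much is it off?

Distance(Q, R) = 8.9 — off by 5.30.

A = (0.00, 0.00) ✓; AK at 3.800° ✓; |AK| = 21.40 ✓; ∠AKM = 104.1° ✓; |KM| = 22.40 ✓; ∠KMD = 118.1° ✓; |MD| = 28.20 ✓; ∠MDP = 118.6° ✓; |DP| = 20.30 ✓; ∠(DP, PQ) = 90.00° ✓; |PQ| = 29.80 ✓; ∠PQR = 81.30° ✓; |QR| = 3.600 ✗.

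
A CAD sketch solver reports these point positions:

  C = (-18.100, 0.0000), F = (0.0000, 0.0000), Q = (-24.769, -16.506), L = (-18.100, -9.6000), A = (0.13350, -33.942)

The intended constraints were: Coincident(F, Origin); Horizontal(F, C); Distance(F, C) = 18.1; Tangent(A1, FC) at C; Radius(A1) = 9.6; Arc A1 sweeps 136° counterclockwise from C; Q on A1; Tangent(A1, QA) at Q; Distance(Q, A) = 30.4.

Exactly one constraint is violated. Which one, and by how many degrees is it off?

Tangent(A1, QA) at Q — off by 9.00°.

F = (0.00, 0.00) ✓; F.y = 0.00, C.y = 0.00 ✓; |FC| = 18.10 ✓; ∠(LC, CF) = 90.00° ✓; |LC| = 9.600 ✓; bearing(L→Q) − bearing(L→C) = 136.0° ✓; |LQ| = 9.600 ✓; ∠(LQ, QA) = 81.00° ✗; |QA| = 30.40 ✓.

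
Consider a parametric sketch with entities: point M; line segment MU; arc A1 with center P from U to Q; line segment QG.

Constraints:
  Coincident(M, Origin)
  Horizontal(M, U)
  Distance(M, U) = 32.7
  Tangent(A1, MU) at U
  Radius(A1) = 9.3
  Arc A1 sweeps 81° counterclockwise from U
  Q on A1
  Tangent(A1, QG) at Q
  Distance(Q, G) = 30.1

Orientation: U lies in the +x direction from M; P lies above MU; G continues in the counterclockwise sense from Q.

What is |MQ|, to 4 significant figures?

42.61

Tangency of A1 to MU means the radius PU is perpendicular to MU, so P = U + (0, 9.3) = (32.70, 9.300). On A1, U sits at bearing -90° from P; an 81° counterclockwise sweep puts Q at bearing -9°, so Q = P + 9.3·(cos -9°, sin -9°) = (41.89, 7.845). Then |MQ| = |Q − M| = 42.61.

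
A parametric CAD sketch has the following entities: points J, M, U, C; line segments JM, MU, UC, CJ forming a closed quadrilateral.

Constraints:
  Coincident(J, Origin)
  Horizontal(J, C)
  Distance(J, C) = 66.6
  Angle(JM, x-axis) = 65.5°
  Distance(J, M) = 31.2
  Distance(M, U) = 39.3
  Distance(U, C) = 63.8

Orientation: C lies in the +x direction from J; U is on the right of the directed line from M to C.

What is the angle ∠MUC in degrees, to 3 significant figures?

67.4°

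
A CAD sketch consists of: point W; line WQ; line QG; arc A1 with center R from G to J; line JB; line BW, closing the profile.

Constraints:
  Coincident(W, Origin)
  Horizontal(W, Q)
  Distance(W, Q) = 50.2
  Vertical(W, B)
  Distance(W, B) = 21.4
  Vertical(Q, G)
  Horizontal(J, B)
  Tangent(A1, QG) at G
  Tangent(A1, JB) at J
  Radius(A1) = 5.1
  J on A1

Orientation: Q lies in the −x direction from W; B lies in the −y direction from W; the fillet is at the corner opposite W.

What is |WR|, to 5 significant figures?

47.955

W and B share the same x with |WB| = 21.4 and B on the −y side, so B = (0.0000, -21.400). The virtual corner opposite W is at (-50.200, -21.400). The tangent condition forces RG to be normal to QG and the tangent condition forces RJ to be normal to JB, with radius 5.1, so the center R sits 5.1 in from both sides at R = (-45.100, -16.300). Then |WR| = |R − W| = 47.955.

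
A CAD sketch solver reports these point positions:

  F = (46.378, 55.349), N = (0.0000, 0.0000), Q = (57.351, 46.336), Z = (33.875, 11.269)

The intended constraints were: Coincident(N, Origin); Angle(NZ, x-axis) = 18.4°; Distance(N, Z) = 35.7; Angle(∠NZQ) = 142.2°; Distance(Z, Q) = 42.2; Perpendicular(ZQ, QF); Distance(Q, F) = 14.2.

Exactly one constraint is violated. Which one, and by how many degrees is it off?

Perpendicular(ZQ, QF) — off by 5.60°.

N = (0.00, 0.00) ✓; NZ at 18.40° ✓; |NZ| = 35.70 ✓; ∠NZQ = 142.2° ✓; |ZQ| = 42.20 ✓; ∠(ZQ, QF) = 84.40° ✗; |QF| = 14.20 ✓.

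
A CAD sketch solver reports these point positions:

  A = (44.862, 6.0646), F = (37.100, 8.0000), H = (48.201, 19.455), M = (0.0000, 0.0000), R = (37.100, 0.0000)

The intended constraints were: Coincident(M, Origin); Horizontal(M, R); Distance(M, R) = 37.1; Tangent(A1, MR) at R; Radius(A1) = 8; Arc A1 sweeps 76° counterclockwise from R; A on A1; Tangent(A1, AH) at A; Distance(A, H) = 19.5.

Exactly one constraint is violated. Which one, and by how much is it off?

Distance(A, H) = 19.5 — off by 5.70.

M = (0.00, 0.00) ✓; M.y = 0.00, R.y = 0.00 ✓; |MR| = 37.10 ✓; ∠(FR, RM) = 90.00° ✓; |FR| = 8.000 ✓; bearing(F→A) − bearing(F→R) = 76.00° ✓; |FA| = 8.000 ✓; ∠(FA, AH) = 90.00° ✓; |AH| = 13.80 ✗.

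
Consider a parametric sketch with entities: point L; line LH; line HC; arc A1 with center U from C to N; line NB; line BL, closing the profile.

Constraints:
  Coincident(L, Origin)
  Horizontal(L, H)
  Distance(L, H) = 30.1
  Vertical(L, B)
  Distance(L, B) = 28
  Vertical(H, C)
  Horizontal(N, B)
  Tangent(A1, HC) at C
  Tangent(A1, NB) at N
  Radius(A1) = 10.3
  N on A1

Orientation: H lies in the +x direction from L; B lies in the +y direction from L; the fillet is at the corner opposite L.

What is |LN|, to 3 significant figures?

34.3

The virtual corner opposite L is at (30.1, 28.0). Since A1 is tangent to HC there, UC ⟂ HC and A1 meets NB tangentially, so UN is at right angles to NB, with radius 10.3, so the center U sits 10.3 in from both sides at U = (19.8, 17.7). That places the tangent points at C = (30.1, 17.7) on HC and N = (19.8, 28.0) on NB. Then |LN| = |N − L| = 34.3.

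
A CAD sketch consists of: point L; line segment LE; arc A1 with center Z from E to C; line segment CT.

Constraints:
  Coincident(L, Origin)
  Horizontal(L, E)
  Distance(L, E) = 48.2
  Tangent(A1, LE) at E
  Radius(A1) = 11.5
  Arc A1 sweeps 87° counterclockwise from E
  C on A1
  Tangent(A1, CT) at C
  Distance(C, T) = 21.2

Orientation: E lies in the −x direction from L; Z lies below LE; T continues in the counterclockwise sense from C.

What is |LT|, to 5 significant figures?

68.734

L is at the origin; LE is horizontal with |LE| = 48.2 and E on the −x side, so E = (-48.200, 0.0000). Tangency of A1 to LE means the radius ZE is perpendicular to LE, so Z = E + (0, -11.5) = (-48.200, -11.500). On A1, E sits at bearing 90° from Z; an 87° counterclockwise sweep puts C at bearing 177°, so C = Z + 11.5·(cos 177°, sin 177°) = (-59.684, -10.898). Tangency of A1 to CT means the radius ZC is perpendicular to CT, so CT runs along (−sin 177°, cos 177°); with |CT| = 21.2, T = (-60.794, -32.069). Then |LT| = |T − L| = 68.734.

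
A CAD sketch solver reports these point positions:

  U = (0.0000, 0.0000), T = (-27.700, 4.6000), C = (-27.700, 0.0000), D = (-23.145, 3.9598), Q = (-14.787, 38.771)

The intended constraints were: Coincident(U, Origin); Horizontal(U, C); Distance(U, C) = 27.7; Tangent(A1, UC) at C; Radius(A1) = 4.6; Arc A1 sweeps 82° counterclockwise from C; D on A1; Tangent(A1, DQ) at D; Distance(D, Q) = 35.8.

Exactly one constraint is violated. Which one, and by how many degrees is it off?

Tangent(A1, DQ) at D — off by 5.50°.

U = (0.00, 0.00) ✓; U.y = 0.00, C.y = 0.00 ✓; |UC| = 27.70 ✓; ∠(TC, CU) = 90.00° ✓; |TC| = 4.600 ✓; bearing(T→D) − bearing(T→C) = 82.00° ✓; |TD| = 4.600 ✓; ∠(TD, DQ) = 95.50° ✗; |DQ| = 35.80 ✓.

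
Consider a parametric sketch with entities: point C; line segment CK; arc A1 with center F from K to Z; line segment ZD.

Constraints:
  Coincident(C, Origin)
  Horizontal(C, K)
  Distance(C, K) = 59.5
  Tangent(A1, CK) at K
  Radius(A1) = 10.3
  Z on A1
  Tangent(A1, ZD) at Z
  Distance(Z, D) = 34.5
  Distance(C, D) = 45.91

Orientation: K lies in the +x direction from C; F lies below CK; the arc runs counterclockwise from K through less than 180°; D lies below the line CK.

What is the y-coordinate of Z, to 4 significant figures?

-4.557

Checks: |CK| = 59.50 ✓; |FZ| = 10.30 ✓; ∠(FZ, ZD) = 90.00° ✓; |ZD| = 34.50 ✓; |CD| = 45.91 ✓.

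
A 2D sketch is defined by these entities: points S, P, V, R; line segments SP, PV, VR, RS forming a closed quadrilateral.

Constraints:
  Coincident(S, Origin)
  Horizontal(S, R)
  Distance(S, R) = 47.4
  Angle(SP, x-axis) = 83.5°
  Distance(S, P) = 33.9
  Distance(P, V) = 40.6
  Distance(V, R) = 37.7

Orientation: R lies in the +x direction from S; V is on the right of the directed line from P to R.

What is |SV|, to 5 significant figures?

12.087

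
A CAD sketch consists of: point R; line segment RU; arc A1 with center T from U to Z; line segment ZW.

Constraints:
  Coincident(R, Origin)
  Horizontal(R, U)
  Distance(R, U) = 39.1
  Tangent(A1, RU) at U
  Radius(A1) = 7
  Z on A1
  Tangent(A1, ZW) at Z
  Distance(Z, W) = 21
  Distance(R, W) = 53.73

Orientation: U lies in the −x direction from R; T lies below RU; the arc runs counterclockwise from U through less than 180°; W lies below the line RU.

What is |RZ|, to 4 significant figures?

46.64

Checks: |TZ| = 7.000 ✓; ∠(TZ, ZW) = 90.00° ✓; |ZW| = 21.00 ✓; |RW| = 53.73 ✓.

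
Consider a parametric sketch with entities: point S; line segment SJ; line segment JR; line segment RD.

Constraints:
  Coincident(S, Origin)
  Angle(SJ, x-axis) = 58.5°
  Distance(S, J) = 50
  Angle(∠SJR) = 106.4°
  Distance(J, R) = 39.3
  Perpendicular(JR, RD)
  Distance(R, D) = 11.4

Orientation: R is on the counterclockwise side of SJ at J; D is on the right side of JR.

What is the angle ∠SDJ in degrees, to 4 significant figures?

31.84°

∠SJR = 106.4°, so JR runs at 58.5° + (180° − 106.4°) = 132.1° from the x-axis; with |JR| = 39.3, R = J + 39.3·(cos 132.1°, sin 132.1°) = (-0.2228, 71.79). JR is perpendicular to RD; with |RD| = 11.4 on the right of JR, D = R + 11.4·(0.7420, 0.6704) = (8.236, 79.43). Then cos ∠SDJ = DS·DJ / (|DS||DJ|), giving 31.84°.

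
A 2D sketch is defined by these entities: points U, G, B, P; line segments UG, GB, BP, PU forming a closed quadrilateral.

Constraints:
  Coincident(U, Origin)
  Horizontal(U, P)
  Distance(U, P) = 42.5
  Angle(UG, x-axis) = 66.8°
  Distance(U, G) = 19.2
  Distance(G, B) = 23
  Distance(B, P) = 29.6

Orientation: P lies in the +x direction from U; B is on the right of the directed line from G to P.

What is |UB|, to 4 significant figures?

14.05

U is at the origin; U and P share the same y with |UP| = 42.5 and P in +x, so P = (42.5, 0). UG runs at 66.8° with |UG| = 19.2, so G = (7.564, 17.65). B is determined by |GB| = 23.0 and |BP| = 29.6 together: it lies at the intersection of circle(G, 23.0) and circle(P, 29.6). With |GP| = 39.14, the foot of the radical line on GP is 15.14 from G and the perpendicular offset is √(23.0² − 15.14²) = 17.32. Taking the right-of-GP solution: B = (13.27, -4.635).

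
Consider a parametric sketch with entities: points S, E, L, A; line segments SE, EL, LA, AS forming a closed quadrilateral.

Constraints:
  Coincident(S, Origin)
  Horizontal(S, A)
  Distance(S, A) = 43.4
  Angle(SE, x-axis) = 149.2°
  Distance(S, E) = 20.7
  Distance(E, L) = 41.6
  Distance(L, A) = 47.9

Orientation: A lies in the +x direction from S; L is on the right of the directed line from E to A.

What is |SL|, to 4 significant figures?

25.68

Checks: |EL| = 41.60 ✓; |LA| = 47.90 ✓.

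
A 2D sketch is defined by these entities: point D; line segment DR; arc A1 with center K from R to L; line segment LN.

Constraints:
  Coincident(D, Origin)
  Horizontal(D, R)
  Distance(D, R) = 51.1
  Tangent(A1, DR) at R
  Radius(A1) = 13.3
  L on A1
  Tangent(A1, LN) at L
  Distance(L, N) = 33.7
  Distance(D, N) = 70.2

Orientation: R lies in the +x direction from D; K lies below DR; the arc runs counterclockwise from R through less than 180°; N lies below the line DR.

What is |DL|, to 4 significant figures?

42.44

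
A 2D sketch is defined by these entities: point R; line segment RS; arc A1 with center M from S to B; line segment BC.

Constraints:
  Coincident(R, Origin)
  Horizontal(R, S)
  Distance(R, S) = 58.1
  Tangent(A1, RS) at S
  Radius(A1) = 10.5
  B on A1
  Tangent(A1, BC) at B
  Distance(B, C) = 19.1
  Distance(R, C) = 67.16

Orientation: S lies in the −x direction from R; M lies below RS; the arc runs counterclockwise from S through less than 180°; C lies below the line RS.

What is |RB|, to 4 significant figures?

69.17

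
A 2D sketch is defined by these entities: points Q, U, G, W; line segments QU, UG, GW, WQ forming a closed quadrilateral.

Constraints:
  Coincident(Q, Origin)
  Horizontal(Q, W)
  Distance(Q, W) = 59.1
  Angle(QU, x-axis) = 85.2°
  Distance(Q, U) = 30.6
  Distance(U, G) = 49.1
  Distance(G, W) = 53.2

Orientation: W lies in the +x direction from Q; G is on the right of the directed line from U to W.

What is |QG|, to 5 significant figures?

20.321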